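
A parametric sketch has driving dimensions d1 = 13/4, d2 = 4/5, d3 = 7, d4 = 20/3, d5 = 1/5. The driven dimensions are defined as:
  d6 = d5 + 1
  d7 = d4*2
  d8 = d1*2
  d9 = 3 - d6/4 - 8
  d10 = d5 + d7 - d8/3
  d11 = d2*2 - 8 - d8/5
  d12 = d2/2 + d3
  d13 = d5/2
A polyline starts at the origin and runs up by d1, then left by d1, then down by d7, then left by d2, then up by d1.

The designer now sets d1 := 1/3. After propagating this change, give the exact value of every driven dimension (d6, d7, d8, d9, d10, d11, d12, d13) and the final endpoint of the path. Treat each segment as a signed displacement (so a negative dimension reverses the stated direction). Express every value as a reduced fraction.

d6 = 6/5
d7 = 40/3
d8 = 2/3
d9 = -53/10
d10 = 599/45
d11 = -98/15
d12 = 37/5
d13 = 1/10
endpoint = (-17/15, -38/3)

Apply edit: d1 := 1/3
  d6 = d5 + 1 = 6/5
  d7 = d4*2 = 40/3
  d8 = d1*2 = 2/3
  d9 = 3 - d6/4 - 8 = -53/10
  d10 = d5 + d7 - d8/3 = 599/45
  d11 = d2*2 - 8 - d8/5 = -98/15
  d12 = d2/2 + d3 = 37/5
  d13 = d5/2 = 1/10
Walk from origin (0, 0):
  seg 1: up by d1 = 1/3 → (0, 1/3)
  seg 2: left by d1 = 1/3 → (-1/3, 1/3)
  seg 3: down by d7 = 40/3 → (-1/3, -13)
  seg 4: left by d2 = 4/5 → (-17/15, -13)
  seg 5: up by d1 = 1/3 → (-17/15, -38/3)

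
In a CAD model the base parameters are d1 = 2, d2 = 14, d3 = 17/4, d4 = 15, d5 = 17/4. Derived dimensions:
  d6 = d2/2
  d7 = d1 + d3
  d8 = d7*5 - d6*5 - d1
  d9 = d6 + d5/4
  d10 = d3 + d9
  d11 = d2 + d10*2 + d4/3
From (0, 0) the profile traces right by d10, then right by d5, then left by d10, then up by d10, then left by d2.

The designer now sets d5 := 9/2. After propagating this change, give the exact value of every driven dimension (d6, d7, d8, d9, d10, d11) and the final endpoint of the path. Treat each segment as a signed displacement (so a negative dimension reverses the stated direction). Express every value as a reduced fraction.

Apply edit: d5 := 9/2
  d6 = d2/2 = 7
  d7 = d1 + d3 = 25/4
  d8 = d7*5 - d6*5 - d1 = -23/4
  d9 = d6 + d5/4 = 65/8
  d10 = d3 + d9 = 99/8
  d11 = d2 + d10*2 + d4/3 = 175/4
Walk from origin (0, 0):
  seg 1: right by d10 = 99/8 → (99/8, 0)
  seg 2: right by d5 = 9/2 → (135/8, 0)
  seg 3: left by d10 = 99/8 → (9/2, 0)
  seg 4: up by d10 = 99/8 → (9/2, 99/8)
  seg 5: left by d2 = 14 → (-19/2, 99/8)

d6 = 7
d7 = 25/4
d8 = -23/4
d9 = 65/8
d10 = 99/8
d11 = 175/4
endpoint = (-19/2, 99/8)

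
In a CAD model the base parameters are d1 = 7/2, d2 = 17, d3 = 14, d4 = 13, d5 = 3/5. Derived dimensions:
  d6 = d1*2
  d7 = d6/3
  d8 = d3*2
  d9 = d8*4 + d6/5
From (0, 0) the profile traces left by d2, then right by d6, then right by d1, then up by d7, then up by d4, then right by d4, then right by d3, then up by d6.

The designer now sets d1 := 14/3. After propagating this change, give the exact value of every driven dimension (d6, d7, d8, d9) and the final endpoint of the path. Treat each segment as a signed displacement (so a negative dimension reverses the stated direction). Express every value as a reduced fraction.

Apply edit: d1 := 14/3
  d6 = d1*2 = 28/3
  d7 = d6/3 = 28/9
  d8 = d3*2 = 28
  d9 = d8*4 + d6/5 = 1708/15
Walk from origin (0, 0):
  seg 1: left by d2 = 17 → (-17, 0)
  seg 2: right by d6 = 28/3 → (-23/3, 0)
  seg 3: right by d1 = 14/3 → (-3, 0)
  seg 4: up by d7 = 28/9 → (-3, 28/9)
  seg 5: up by d4 = 13 → (-3, 145/9)
  seg 6: right by d4 = 13 → (10, 145/9)
  seg 7: right by d3 = 14 → (24, 145/9)
  seg 8: up by d6 = 28/3 → (24, 229/9)

d6 = 28/3
d7 = 28/9
d8 = 28
d9 = 1708/15
endpoint = (24, 229/9)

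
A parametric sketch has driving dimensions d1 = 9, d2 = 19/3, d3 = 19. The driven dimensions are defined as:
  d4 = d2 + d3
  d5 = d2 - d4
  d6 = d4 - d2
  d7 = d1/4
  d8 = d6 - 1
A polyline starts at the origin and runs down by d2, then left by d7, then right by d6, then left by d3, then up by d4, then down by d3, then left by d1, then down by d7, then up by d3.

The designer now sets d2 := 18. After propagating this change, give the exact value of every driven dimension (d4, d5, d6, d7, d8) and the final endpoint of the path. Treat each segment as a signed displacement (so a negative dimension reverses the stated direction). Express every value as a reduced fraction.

d4 = 37
d5 = -19
d6 = 19
d7 = 9/4
d8 = 18
endpoint = (-45/4, 67/4)

Apply edit: d2 := 18
  d4 = d2 + d3 = 37
  d5 = d2 - d4 = -19
  d6 = d4 - d2 = 19
  d7 = d1/4 = 9/4
  d8 = d6 - 1 = 18
Walk from origin (0, 0):
  seg 1: down by d2 = 18 → (0, -18)
  seg 2: left by d7 = 9/4 → (-9/4, -18)
  seg 3: right by d6 = 19 → (67/4, -18)
  seg 4: left by d3 = 19 → (-9/4, -18)
  seg 5: up by d4 = 37 → (-9/4, 19)
  seg 6: down by d3 = 19 → (-9/4, 0)
  seg 7: left by d1 = 9 → (-45/4, 0)
  seg 8: down by d7 = 9/4 → (-45/4, -9/4)
  seg 9: up by d3 = 19 → (-45/4, 67/4)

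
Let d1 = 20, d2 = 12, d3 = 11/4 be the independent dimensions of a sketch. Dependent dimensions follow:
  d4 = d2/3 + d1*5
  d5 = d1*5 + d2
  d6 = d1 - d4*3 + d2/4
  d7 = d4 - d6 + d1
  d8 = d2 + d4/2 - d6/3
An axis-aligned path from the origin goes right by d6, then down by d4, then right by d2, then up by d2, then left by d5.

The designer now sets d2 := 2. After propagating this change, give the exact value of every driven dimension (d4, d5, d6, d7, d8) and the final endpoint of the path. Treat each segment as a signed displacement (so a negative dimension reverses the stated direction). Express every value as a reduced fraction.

Apply edit: d2 := 2
  d4 = d2/3 + d1*5 = 302/3
  d5 = d1*5 + d2 = 102
  d6 = d1 - d4*3 + d2/4 = -563/2
  d7 = d4 - d6 + d1 = 2413/6
  d8 = d2 + d4/2 - d6/3 = 877/6
Walk from origin (0, 0):
  seg 1: right by d6 = -563/2 → (-563/2, 0)
  seg 2: down by d4 = 302/3 → (-563/2, -302/3)
  seg 3: right by d2 = 2 → (-559/2, -302/3)
  seg 4: up by d2 = 2 → (-559/2, -296/3)
  seg 5: left by d5 = 102 → (-763/2, -296/3)

d4 = 302/3
d5 = 102
d6 = -563/2
d7 = 2413/6
d8 = 877/6
endpoint = (-763/2, -296/3)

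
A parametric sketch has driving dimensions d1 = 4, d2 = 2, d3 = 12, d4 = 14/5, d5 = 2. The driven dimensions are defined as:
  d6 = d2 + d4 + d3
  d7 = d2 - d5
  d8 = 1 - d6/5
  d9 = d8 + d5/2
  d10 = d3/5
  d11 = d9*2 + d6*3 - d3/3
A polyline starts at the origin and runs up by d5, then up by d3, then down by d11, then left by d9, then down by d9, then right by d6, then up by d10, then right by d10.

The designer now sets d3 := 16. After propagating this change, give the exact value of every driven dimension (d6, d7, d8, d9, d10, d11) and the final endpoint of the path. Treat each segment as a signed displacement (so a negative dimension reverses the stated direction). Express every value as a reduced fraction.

Apply edit: d3 := 16
  d6 = d2 + d4 + d3 = 104/5
  d7 = d2 - d5 = 0
  d8 = 1 - d6/5 = -79/25
  d9 = d8 + d5/2 = -54/25
  d10 = d3/5 = 16/5
  d11 = d9*2 + d6*3 - d3/3 = 3956/75
Walk from origin (0, 0):
  seg 1: up by d5 = 2 → (0, 2)
  seg 2: up by d3 = 16 → (0, 18)
  seg 3: down by d11 = 3956/75 → (0, -2606/75)
  seg 4: left by d9 = -54/25 → (54/25, -2606/75)
  seg 5: down by d9 = -54/25 → (54/25, -2444/75)
  seg 6: right by d6 = 104/5 → (574/25, -2444/75)
  seg 7: up by d10 = 16/5 → (574/25, -2204/75)
  seg 8: right by d10 = 16/5 → (654/25, -2204/75)

d6 = 104/5
d7 = 0
d8 = -79/25
d9 = -54/25
d10 = 16/5
d11 = 3956/75
endpoint = (654/25, -2204/75)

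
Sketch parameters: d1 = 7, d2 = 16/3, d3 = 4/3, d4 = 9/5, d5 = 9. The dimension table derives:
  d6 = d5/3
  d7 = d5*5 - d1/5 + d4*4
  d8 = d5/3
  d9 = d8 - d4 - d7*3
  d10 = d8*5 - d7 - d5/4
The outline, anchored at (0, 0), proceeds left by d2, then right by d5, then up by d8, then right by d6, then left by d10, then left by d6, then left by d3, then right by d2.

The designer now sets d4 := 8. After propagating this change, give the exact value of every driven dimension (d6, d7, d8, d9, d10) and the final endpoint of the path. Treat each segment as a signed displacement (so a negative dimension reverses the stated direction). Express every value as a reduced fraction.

d6 = 3
d7 = 378/5
d8 = 3
d9 = -1159/5
d10 = -1257/20
endpoint = (4231/60, 3)

Apply edit: d4 := 8
  d6 = d5/3 = 3
  d7 = d5*5 - d1/5 + d4*4 = 378/5
  d8 = d5/3 = 3
  d9 = d8 - d4 - d7*3 = -1159/5
  d10 = d8*5 - d7 - d5/4 = -1257/20
Walk from origin (0, 0):
  seg 1: left by d2 = 16/3 → (-16/3, 0)
  seg 2: right by d5 = 9 → (11/3, 0)
  seg 3: up by d8 = 3 → (11/3, 3)
  seg 4: right by d6 = 3 → (20/3, 3)
  seg 5: left by d10 = -1257/20 → (4171/60, 3)
  seg 6: left by d6 = 3 → (3991/60, 3)
  seg 7: left by d3 = 4/3 → (3911/60, 3)
  seg 8: right by d2 = 16/3 → (4231/60, 3)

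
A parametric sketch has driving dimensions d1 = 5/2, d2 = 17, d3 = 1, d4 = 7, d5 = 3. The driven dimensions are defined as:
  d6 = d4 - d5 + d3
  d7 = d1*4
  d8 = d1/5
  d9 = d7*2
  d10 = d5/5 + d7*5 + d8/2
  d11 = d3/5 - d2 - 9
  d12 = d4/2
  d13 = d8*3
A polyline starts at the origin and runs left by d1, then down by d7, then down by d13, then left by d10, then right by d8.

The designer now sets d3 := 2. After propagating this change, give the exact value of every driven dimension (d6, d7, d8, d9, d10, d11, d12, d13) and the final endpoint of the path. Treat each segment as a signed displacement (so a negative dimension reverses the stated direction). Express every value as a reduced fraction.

d6 = 6
d7 = 10
d8 = 1/2
d9 = 20
d10 = 1017/20
d11 = -128/5
d12 = 7/2
d13 = 3/2
endpoint = (-1057/20, -23/2)

Apply edit: d3 := 2
  d6 = d4 - d5 + d3 = 6
  d7 = d1*4 = 10
  d8 = d1/5 = 1/2
  d9 = d7*2 = 20
  d10 = d5/5 + d7*5 + d8/2 = 1017/20
  d11 = d3/5 - d2 - 9 = -128/5
  d12 = d4/2 = 7/2
  d13 = d8*3 = 3/2
Walk from origin (0, 0):
  seg 1: left by d1 = 5/2 → (-5/2, 0)
  seg 2: down by d7 = 10 → (-5/2, -10)
  seg 3: down by d13 = 3/2 → (-5/2, -23/2)
  seg 4: left by d10 = 1017/20 → (-1067/20, -23/2)
  seg 5: right by d8 = 1/2 → (-1057/20, -23/2)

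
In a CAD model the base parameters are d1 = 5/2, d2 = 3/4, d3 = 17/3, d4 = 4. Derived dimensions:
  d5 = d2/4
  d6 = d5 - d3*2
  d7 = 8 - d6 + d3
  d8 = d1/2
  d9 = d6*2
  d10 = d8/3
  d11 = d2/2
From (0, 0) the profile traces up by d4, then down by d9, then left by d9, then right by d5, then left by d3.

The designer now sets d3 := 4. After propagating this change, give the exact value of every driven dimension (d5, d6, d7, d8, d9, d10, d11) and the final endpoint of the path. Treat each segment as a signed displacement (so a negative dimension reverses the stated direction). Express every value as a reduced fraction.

Apply edit: d3 := 4
  d5 = d2/4 = 3/16
  d6 = d5 - d3*2 = -125/16
  d7 = 8 - d6 + d3 = 317/16
  d8 = d1/2 = 5/4
  d9 = d6*2 = -125/8
  d10 = d8/3 = 5/12
  d11 = d2/2 = 3/8
Walk from origin (0, 0):
  seg 1: up by d4 = 4 → (0, 4)
  seg 2: down by d9 = -125/8 → (0, 157/8)
  seg 3: left by d9 = -125/8 → (125/8, 157/8)
  seg 4: right by d5 = 3/16 → (253/16, 157/8)
  seg 5: left by d3 = 4 → (189/16, 157/8)

d5 = 3/16
d6 = -125/16
d7 = 317/16
d8 = 5/4
d9 = -125/8
d10 = 5/12
d11 = 3/8
endpoint = (189/16, 157/8)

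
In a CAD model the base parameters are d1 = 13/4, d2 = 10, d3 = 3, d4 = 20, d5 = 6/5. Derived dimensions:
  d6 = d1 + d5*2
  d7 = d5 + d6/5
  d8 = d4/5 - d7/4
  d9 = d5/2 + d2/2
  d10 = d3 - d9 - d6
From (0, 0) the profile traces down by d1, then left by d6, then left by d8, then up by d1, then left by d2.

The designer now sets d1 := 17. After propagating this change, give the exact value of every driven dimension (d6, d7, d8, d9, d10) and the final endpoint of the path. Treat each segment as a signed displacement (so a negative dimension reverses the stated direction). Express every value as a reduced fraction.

d6 = 97/5
d7 = 127/25
d8 = 273/100
d9 = 28/5
d10 = -22
endpoint = (-3213/100, 0)

Apply edit: d1 := 17
  d6 = d1 + d5*2 = 97/5
  d7 = d5 + d6/5 = 127/25
  d8 = d4/5 - d7/4 = 273/100
  d9 = d5/2 + d2/2 = 28/5
  d10 = d3 - d9 - d6 = -22
Walk from origin (0, 0):
  seg 1: down by d1 = 17 → (0, -17)
  seg 2: left by d6 = 97/5 → (-97/5, -17)
  seg 3: left by d8 = 273/100 → (-2213/100, -17)
  seg 4: up by d1 = 17 → (-2213/100, 0)
  seg 5: left by d2 = 10 → (-3213/100, 0)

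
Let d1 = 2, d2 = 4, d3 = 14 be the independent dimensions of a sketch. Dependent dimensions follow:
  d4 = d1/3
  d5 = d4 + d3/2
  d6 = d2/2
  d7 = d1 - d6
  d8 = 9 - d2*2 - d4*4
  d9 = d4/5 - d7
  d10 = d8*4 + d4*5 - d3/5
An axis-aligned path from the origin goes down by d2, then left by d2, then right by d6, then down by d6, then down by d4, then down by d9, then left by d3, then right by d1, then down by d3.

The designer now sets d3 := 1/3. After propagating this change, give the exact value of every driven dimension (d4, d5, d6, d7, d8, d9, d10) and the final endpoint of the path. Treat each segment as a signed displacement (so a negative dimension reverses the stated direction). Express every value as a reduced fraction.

Apply edit: d3 := 1/3
  d4 = d1/3 = 2/3
  d5 = d4 + d3/2 = 5/6
  d6 = d2/2 = 2
  d7 = d1 - d6 = 0
  d8 = 9 - d2*2 - d4*4 = -5/3
  d9 = d4/5 - d7 = 2/15
  d10 = d8*4 + d4*5 - d3/5 = -17/5
Walk from origin (0, 0):
  seg 1: down by d2 = 4 → (0, -4)
  seg 2: left by d2 = 4 → (-4, -4)
  seg 3: right by d6 = 2 → (-2, -4)
  seg 4: down by d6 = 2 → (-2, -6)
  seg 5: down by d4 = 2/3 → (-2, -20/3)
  seg 6: down by d9 = 2/15 → (-2, -34/5)
  seg 7: left by d3 = 1/3 → (-7/3, -34/5)
  seg 8: right by d1 = 2 → (-1/3, -34/5)
  seg 9: down by d3 = 1/3 → (-1/3, -107/15)

d4 = 2/3
d5 = 5/6
d6 = 2
d7 = 0
d8 = -5/3
d9 = 2/15
d10 = -17/5
endpoint = (-1/3, -107/15)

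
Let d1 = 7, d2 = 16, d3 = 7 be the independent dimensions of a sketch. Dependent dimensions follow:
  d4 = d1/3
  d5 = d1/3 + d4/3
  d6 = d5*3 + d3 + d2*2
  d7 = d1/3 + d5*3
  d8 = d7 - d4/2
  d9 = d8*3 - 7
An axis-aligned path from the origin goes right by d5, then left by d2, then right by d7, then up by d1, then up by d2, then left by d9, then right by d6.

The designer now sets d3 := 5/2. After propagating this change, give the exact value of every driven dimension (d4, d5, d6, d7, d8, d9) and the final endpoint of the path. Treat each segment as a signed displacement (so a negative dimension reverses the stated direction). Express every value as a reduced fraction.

Apply edit: d3 := 5/2
  d4 = d1/3 = 7/3
  d5 = d1/3 + d4/3 = 28/9
  d6 = d5*3 + d3 + d2*2 = 263/6
  d7 = d1/3 + d5*3 = 35/3
  d8 = d7 - d4/2 = 21/2
  d9 = d8*3 - 7 = 49/2
Walk from origin (0, 0):
  seg 1: right by d5 = 28/9 → (28/9, 0)
  seg 2: left by d2 = 16 → (-116/9, 0)
  seg 3: right by d7 = 35/3 → (-11/9, 0)
  seg 4: up by d1 = 7 → (-11/9, 7)
  seg 5: up by d2 = 16 → (-11/9, 23)
  seg 6: left by d9 = 49/2 → (-463/18, 23)
  seg 7: right by d6 = 263/6 → (163/9, 23)

d4 = 7/3
d5 = 28/9
d6 = 263/6
d7 = 35/3
d8 = 21/2
d9 = 49/2
endpoint = (163/9, 23)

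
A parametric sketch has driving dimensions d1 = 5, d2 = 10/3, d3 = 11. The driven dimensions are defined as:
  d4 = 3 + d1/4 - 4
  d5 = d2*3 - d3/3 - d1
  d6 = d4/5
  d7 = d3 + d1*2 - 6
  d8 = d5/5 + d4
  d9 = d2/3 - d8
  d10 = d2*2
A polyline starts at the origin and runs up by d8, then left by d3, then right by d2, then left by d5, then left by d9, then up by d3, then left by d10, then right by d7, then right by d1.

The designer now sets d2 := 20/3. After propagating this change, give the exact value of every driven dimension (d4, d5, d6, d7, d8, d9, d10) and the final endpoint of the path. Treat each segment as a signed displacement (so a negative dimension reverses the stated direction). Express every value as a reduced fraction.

d4 = 1/4
d5 = 34/3
d6 = 1/20
d7 = 15
d8 = 151/60
d9 = -53/180
d10 = 40/3
endpoint = (-1567/180, 811/60)

Apply edit: d2 := 20/3
  d4 = 3 + d1/4 - 4 = 1/4
  d5 = d2*3 - d3/3 - d1 = 34/3
  d6 = d4/5 = 1/20
  d7 = d3 + d1*2 - 6 = 15
  d8 = d5/5 + d4 = 151/60
  d9 = d2/3 - d8 = -53/180
  d10 = d2*2 = 40/3
Walk from origin (0, 0):
  seg 1: up by d8 = 151/60 → (0, 151/60)
  seg 2: left by d3 = 11 → (-11, 151/60)
  seg 3: right by d2 = 20/3 → (-13/3, 151/60)
  seg 4: left by d5 = 34/3 → (-47/3, 151/60)
  seg 5: left by d9 = -53/180 → (-2767/180, 151/60)
  seg 6: up by d3 = 11 → (-2767/180, 811/60)
  seg 7: left by d10 = 40/3 → (-5167/180, 811/60)
  seg 8: right by d7 = 15 → (-2467/180, 811/60)
  seg 9: right by d1 = 5 → (-1567/180, 811/60)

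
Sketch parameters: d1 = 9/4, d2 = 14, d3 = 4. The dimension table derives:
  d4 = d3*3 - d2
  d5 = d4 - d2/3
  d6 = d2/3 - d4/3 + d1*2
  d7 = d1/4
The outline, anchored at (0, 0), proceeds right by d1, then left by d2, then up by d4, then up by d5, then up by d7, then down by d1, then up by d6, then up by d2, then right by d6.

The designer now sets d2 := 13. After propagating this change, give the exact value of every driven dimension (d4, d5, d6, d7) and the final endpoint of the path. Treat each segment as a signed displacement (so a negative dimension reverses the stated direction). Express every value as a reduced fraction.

Apply edit: d2 := 13
  d4 = d3*3 - d2 = -1
  d5 = d4 - d2/3 = -16/3
  d6 = d2/3 - d4/3 + d1*2 = 55/6
  d7 = d1/4 = 9/16
Walk from origin (0, 0):
  seg 1: right by d1 = 9/4 → (9/4, 0)
  seg 2: left by d2 = 13 → (-43/4, 0)
  seg 3: up by d4 = -1 → (-43/4, -1)
  seg 4: up by d5 = -16/3 → (-43/4, -19/3)
  seg 5: up by d7 = 9/16 → (-43/4, -277/48)
  seg 6: down by d1 = 9/4 → (-43/4, -385/48)
  seg 7: up by d6 = 55/6 → (-43/4, 55/48)
  seg 8: up by d2 = 13 → (-43/4, 679/48)
  seg 9: right by d6 = 55/6 → (-19/12, 679/48)

d4 = -1
d5 = -16/3
d6 = 55/6
d7 = 9/16
endpoint = (-19/12, 679/48)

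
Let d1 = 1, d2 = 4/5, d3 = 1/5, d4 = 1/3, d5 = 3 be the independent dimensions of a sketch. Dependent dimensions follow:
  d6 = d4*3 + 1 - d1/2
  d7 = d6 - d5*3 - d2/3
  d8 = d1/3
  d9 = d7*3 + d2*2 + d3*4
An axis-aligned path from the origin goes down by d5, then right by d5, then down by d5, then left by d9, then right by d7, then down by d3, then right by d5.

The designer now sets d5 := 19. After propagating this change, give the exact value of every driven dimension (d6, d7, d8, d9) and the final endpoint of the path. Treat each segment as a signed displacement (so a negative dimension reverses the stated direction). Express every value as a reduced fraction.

Apply edit: d5 := 19
  d6 = d4*3 + 1 - d1/2 = 3/2
  d7 = d6 - d5*3 - d2/3 = -1673/30
  d8 = d1/3 = 1/3
  d9 = d7*3 + d2*2 + d3*4 = -1649/10
Walk from origin (0, 0):
  seg 1: down by d5 = 19 → (0, -19)
  seg 2: right by d5 = 19 → (19, -19)
  seg 3: down by d5 = 19 → (19, -38)
  seg 4: left by d9 = -1649/10 → (1839/10, -38)
  seg 5: right by d7 = -1673/30 → (1922/15, -38)
  seg 6: down by d3 = 1/5 → (1922/15, -191/5)
  seg 7: right by d5 = 19 → (2207/15, -191/5)

d6 = 3/2
d7 = -1673/30
d8 = 1/3
d9 = -1649/10
endpoint = (2207/15, -191/5)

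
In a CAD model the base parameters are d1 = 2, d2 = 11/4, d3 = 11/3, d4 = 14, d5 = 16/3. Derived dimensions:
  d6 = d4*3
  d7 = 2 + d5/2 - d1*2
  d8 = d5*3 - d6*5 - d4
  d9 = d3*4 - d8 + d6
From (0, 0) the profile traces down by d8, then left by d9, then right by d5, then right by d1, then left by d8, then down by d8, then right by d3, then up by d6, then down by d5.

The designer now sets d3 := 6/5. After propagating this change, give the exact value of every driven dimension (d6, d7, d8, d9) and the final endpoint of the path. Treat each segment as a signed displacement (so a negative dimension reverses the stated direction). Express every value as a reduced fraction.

d6 = 42
d7 = 2/3
d8 = -208
d9 = 1274/5
endpoint = (-574/15, 1358/3)

Apply edit: d3 := 6/5
  d6 = d4*3 = 42
  d7 = 2 + d5/2 - d1*2 = 2/3
  d8 = d5*3 - d6*5 - d4 = -208
  d9 = d3*4 - d8 + d6 = 1274/5
Walk from origin (0, 0):
  seg 1: down by d8 = -208 → (0, 208)
  seg 2: left by d9 = 1274/5 → (-1274/5, 208)
  seg 3: right by d5 = 16/3 → (-3742/15, 208)
  seg 4: right by d1 = 2 → (-3712/15, 208)
  seg 5: left by d8 = -208 → (-592/15, 208)
  seg 6: down by d8 = -208 → (-592/15, 416)
  seg 7: right by d3 = 6/5 → (-574/15, 416)
  seg 8: up by d6 = 42 → (-574/15, 458)
  seg 9: down by d5 = 16/3 → (-574/15, 1358/3)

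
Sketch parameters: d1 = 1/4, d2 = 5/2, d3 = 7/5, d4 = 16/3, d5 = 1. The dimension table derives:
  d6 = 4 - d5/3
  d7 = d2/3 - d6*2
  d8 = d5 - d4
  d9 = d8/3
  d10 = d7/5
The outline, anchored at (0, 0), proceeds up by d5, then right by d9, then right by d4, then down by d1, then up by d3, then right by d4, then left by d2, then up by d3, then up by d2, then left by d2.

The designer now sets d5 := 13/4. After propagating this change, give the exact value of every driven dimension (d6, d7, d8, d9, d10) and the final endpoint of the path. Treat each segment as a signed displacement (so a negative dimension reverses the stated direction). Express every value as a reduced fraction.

d6 = 35/12
d7 = -5
d8 = -25/12
d9 = -25/36
d10 = -1
endpoint = (179/36, 83/10)

Apply edit: d5 := 13/4
  d6 = 4 - d5/3 = 35/12
  d7 = d2/3 - d6*2 = -5
  d8 = d5 - d4 = -25/12
  d9 = d8/3 = -25/36
  d10 = d7/5 = -1
Walk from origin (0, 0):
  seg 1: up by d5 = 13/4 → (0, 13/4)
  seg 2: right by d9 = -25/36 → (-25/36, 13/4)
  seg 3: right by d4 = 16/3 → (167/36, 13/4)
  seg 4: down by d1 = 1/4 → (167/36, 3)
  seg 5: up by d3 = 7/5 → (167/36, 22/5)
  seg 6: right by d4 = 16/3 → (359/36, 22/5)
  seg 7: left by d2 = 5/2 → (269/36, 22/5)
  seg 8: up by d3 = 7/5 → (269/36, 29/5)
  seg 9: up by d2 = 5/2 → (269/36, 83/10)
  seg 10: left by d2 = 5/2 → (179/36, 83/10)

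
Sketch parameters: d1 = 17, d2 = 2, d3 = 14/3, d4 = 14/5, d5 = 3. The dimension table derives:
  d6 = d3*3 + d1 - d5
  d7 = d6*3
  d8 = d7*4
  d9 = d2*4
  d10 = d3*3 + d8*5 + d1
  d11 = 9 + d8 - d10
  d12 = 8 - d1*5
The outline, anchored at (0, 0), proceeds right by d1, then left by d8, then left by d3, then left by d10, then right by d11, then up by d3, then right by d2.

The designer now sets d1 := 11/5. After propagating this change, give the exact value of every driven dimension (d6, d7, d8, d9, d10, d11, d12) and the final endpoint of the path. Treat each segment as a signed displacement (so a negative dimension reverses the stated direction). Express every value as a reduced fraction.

Apply edit: d1 := 11/5
  d6 = d3*3 + d1 - d5 = 66/5
  d7 = d6*3 = 198/5
  d8 = d7*4 = 792/5
  d9 = d2*4 = 8
  d10 = d3*3 + d8*5 + d1 = 4041/5
  d11 = 9 + d8 - d10 = -3204/5
  d12 = 8 - d1*5 = -3
Walk from origin (0, 0):
  seg 1: right by d1 = 11/5 → (11/5, 0)
  seg 2: left by d8 = 792/5 → (-781/5, 0)
  seg 3: left by d3 = 14/3 → (-2413/15, 0)
  seg 4: left by d10 = 4041/5 → (-14536/15, 0)
  seg 5: right by d11 = -3204/5 → (-24148/15, 0)
  seg 6: up by d3 = 14/3 → (-24148/15, 14/3)
  seg 7: right by d2 = 2 → (-24118/15, 14/3)

d6 = 66/5
d7 = 198/5
d8 = 792/5
d9 = 8
d10 = 4041/5
d11 = -3204/5
d12 = -3
endpoint = (-24118/15, 14/3)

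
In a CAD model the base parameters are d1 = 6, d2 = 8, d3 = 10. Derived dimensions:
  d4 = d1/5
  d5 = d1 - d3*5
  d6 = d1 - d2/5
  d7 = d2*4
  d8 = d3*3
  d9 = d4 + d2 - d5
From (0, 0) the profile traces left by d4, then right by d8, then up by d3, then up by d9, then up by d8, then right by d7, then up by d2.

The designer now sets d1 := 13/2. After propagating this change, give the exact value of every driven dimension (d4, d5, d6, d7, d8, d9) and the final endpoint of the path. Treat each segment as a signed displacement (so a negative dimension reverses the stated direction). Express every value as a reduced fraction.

d4 = 13/10
d5 = -87/2
d6 = 49/10
d7 = 32
d8 = 30
d9 = 264/5
endpoint = (607/10, 504/5)

Apply edit: d1 := 13/2
  d4 = d1/5 = 13/10
  d5 = d1 - d3*5 = -87/2
  d6 = d1 - d2/5 = 49/10
  d7 = d2*4 = 32
  d8 = d3*3 = 30
  d9 = d4 + d2 - d5 = 264/5
Walk from origin (0, 0):
  seg 1: left by d4 = 13/10 → (-13/10, 0)
  seg 2: right by d8 = 30 → (287/10, 0)
  seg 3: up by d3 = 10 → (287/10, 10)
  seg 4: up by d9 = 264/5 → (287/10, 314/5)
  seg 5: up by d8 = 30 → (287/10, 464/5)
  seg 6: right by d7 = 32 → (607/10, 464/5)
  seg 7: up by d2 = 8 → (607/10, 504/5)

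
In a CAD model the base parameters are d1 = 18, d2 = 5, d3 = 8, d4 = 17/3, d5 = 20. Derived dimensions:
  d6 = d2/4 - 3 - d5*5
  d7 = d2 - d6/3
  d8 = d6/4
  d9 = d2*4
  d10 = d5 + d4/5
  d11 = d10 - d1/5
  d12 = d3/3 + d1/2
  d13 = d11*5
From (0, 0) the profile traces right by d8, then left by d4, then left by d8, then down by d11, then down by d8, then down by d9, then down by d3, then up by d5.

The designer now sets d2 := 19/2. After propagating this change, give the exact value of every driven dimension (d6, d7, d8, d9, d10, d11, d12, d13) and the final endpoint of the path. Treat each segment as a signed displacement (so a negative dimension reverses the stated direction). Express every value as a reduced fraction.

d6 = -805/8
d7 = 1033/24
d8 = -805/32
d9 = 38
d10 = 317/15
d11 = 263/15
d12 = 35/3
d13 = 263/3
endpoint = (-17/3, -8821/480)

Apply edit: d2 := 19/2
  d6 = d2/4 - 3 - d5*5 = -805/8
  d7 = d2 - d6/3 = 1033/24
  d8 = d6/4 = -805/32
  d9 = d2*4 = 38
  d10 = d5 + d4/5 = 317/15
  d11 = d10 - d1/5 = 263/15
  d12 = d3/3 + d1/2 = 35/3
  d13 = d11*5 = 263/3
Walk from origin (0, 0):
  seg 1: right by d8 = -805/32 → (-805/32, 0)
  seg 2: left by d4 = 17/3 → (-2959/96, 0)
  seg 3: left by d8 = -805/32 → (-17/3, 0)
  seg 4: down by d11 = 263/15 → (-17/3, -263/15)
  seg 5: down by d8 = -805/32 → (-17/3, 3659/480)
  seg 6: down by d9 = 38 → (-17/3, -14581/480)
  seg 7: down by d3 = 8 → (-17/3, -18421/480)
  seg 8: up by d5 = 20 → (-17/3, -8821/480)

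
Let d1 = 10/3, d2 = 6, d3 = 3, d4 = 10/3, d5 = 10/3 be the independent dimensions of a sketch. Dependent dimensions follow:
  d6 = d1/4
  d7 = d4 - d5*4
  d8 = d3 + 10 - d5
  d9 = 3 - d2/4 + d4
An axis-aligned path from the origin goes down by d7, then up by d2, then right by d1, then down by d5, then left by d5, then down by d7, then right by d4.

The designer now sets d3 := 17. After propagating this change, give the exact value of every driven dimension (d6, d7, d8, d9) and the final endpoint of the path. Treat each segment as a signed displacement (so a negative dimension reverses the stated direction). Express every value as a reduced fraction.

d6 = 5/6
d7 = -10
d8 = 71/3
d9 = 29/6
endpoint = (10/3, 68/3)

Apply edit: d3 := 17
  d6 = d1/4 = 5/6
  d7 = d4 - d5*4 = -10
  d8 = d3 + 10 - d5 = 71/3
  d9 = 3 - d2/4 + d4 = 29/6
Walk from origin (0, 0):
  seg 1: down by d7 = -10 → (0, 10)
  seg 2: up by d2 = 6 → (0, 16)
  seg 3: right by d1 = 10/3 → (10/3, 16)
  seg 4: down by d5 = 10/3 → (10/3, 38/3)
  seg 5: left by d5 = 10/3 → (0, 38/3)
  seg 6: down by d7 = -10 → (0, 68/3)
  seg 7: right by d4 = 10/3 → (10/3, 68/3)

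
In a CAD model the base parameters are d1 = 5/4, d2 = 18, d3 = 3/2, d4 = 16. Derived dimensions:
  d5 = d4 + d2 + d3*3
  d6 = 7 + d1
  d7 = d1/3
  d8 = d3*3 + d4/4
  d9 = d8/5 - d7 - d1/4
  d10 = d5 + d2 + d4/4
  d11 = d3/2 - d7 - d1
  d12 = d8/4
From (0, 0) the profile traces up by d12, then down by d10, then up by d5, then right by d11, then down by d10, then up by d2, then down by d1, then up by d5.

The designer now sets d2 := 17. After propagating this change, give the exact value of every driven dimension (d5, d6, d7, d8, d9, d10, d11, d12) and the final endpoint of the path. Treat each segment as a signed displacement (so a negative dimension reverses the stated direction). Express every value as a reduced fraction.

Apply edit: d2 := 17
  d5 = d4 + d2 + d3*3 = 75/2
  d6 = 7 + d1 = 33/4
  d7 = d1/3 = 5/12
  d8 = d3*3 + d4/4 = 17/2
  d9 = d8/5 - d7 - d1/4 = 233/240
  d10 = d5 + d2 + d4/4 = 117/2
  d11 = d3/2 - d7 - d1 = -11/12
  d12 = d8/4 = 17/8
Walk from origin (0, 0):
  seg 1: up by d12 = 17/8 → (0, 17/8)
  seg 2: down by d10 = 117/2 → (0, -451/8)
  seg 3: up by d5 = 75/2 → (0, -151/8)
  seg 4: right by d11 = -11/12 → (-11/12, -151/8)
  seg 5: down by d10 = 117/2 → (-11/12, -619/8)
  seg 6: up by d2 = 17 → (-11/12, -483/8)
  seg 7: down by d1 = 5/4 → (-11/12, -493/8)
  seg 8: up by d5 = 75/2 → (-11/12, -193/8)

d5 = 75/2
d6 = 33/4
d7 = 5/12
d8 = 17/2
d9 = 233/240
d10 = 117/2
d11 = -11/12
d12 = 17/8
endpoint = (-11/12, -193/8)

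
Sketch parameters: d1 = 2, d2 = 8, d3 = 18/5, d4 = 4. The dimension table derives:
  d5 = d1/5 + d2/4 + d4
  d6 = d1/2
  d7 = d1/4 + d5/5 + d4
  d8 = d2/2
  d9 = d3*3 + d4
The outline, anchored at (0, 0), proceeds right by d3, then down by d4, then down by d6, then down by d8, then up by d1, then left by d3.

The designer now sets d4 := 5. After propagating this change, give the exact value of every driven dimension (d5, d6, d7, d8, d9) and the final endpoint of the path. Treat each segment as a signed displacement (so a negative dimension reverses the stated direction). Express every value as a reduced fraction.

Apply edit: d4 := 5
  d5 = d1/5 + d2/4 + d4 = 37/5
  d6 = d1/2 = 1
  d7 = d1/4 + d5/5 + d4 = 349/50
  d8 = d2/2 = 4
  d9 = d3*3 + d4 = 79/5
Walk from origin (0, 0):
  seg 1: right by d3 = 18/5 → (18/5, 0)
  seg 2: down by d4 = 5 → (18/5, -5)
  seg 3: down by d6 = 1 → (18/5, -6)
  seg 4: down by d8 = 4 → (18/5, -10)
  seg 5: up by d1 = 2 → (18/5, -8)
  seg 6: left by d3 = 18/5 → (0, -8)

d5 = 37/5
d6 = 1
d7 = 349/50
d8 = 4
d9 = 79/5
endpoint = (0, -8)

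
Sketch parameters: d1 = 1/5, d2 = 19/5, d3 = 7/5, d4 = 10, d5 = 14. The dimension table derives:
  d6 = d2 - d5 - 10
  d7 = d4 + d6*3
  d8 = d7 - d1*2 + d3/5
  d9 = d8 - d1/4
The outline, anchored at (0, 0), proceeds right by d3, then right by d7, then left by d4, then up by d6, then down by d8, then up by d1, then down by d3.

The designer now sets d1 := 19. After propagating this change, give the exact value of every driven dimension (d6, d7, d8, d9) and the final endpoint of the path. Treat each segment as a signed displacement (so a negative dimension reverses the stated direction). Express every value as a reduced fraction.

Apply edit: d1 := 19
  d6 = d2 - d5 - 10 = -101/5
  d7 = d4 + d6*3 = -253/5
  d8 = d7 - d1*2 + d3/5 = -2208/25
  d9 = d8 - d1/4 = -9307/100
Walk from origin (0, 0):
  seg 1: right by d3 = 7/5 → (7/5, 0)
  seg 2: right by d7 = -253/5 → (-246/5, 0)
  seg 3: left by d4 = 10 → (-296/5, 0)
  seg 4: up by d6 = -101/5 → (-296/5, -101/5)
  seg 5: down by d8 = -2208/25 → (-296/5, 1703/25)
  seg 6: up by d1 = 19 → (-296/5, 2178/25)
  seg 7: down by d3 = 7/5 → (-296/5, 2143/25)

d6 = -101/5
d7 = -253/5
d8 = -2208/25
d9 = -9307/100
endpoint = (-296/5, 2143/25)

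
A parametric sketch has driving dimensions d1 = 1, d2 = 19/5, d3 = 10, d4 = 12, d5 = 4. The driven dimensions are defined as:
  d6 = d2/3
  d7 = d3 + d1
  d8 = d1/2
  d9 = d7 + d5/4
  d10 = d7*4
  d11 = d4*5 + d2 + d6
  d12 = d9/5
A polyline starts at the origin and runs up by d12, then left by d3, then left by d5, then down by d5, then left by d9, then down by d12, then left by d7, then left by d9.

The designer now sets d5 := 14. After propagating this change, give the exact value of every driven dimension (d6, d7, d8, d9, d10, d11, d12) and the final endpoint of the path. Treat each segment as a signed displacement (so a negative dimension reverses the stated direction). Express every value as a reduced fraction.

d6 = 19/15
d7 = 11
d8 = 1/2
d9 = 29/2
d10 = 44
d11 = 976/15
d12 = 29/10
endpoint = (-64, -14)

Apply edit: d5 := 14
  d6 = d2/3 = 19/15
  d7 = d3 + d1 = 11
  d8 = d1/2 = 1/2
  d9 = d7 + d5/4 = 29/2
  d10 = d7*4 = 44
  d11 = d4*5 + d2 + d6 = 976/15
  d12 = d9/5 = 29/10
Walk from origin (0, 0):
  seg 1: up by d12 = 29/10 → (0, 29/10)
  seg 2: left by d3 = 10 → (-10, 29/10)
  seg 3: left by d5 = 14 → (-24, 29/10)
  seg 4: down by d5 = 14 → (-24, -111/10)
  seg 5: left by d9 = 29/2 → (-77/2, -111/10)
  seg 6: down by d12 = 29/10 → (-77/2, -14)
  seg 7: left by d7 = 11 → (-99/2, -14)
  seg 8: left by d9 = 29/2 → (-64, -14)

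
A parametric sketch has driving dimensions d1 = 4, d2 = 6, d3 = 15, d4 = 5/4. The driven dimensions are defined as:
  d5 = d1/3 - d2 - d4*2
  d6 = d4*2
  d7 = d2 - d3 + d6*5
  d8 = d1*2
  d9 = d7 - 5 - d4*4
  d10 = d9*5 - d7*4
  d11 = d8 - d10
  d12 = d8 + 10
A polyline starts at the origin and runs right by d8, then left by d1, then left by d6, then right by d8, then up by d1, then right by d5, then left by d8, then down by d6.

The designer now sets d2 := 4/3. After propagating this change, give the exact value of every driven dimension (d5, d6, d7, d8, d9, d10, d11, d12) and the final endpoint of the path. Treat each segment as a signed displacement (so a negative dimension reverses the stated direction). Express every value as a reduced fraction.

d5 = -5/2
d6 = 5/2
d7 = -7/6
d8 = 8
d9 = -67/6
d10 = -307/6
d11 = 355/6
d12 = 18
endpoint = (-1, 3/2)

Apply edit: d2 := 4/3
  d5 = d1/3 - d2 - d4*2 = -5/2
  d6 = d4*2 = 5/2
  d7 = d2 - d3 + d6*5 = -7/6
  d8 = d1*2 = 8
  d9 = d7 - 5 - d4*4 = -67/6
  d10 = d9*5 - d7*4 = -307/6
  d11 = d8 - d10 = 355/6
  d12 = d8 + 10 = 18
Walk from origin (0, 0):
  seg 1: right by d8 = 8 → (8, 0)
  seg 2: left by d1 = 4 → (4, 0)
  seg 3: left by d6 = 5/2 → (3/2, 0)
  seg 4: right by d8 = 8 → (19/2, 0)
  seg 5: up by d1 = 4 → (19/2, 4)
  seg 6: right by d5 = -5/2 → (7, 4)
  seg 7: left by d8 = 8 → (-1, 4)
  seg 8: down by d6 = 5/2 → (-1, 3/2)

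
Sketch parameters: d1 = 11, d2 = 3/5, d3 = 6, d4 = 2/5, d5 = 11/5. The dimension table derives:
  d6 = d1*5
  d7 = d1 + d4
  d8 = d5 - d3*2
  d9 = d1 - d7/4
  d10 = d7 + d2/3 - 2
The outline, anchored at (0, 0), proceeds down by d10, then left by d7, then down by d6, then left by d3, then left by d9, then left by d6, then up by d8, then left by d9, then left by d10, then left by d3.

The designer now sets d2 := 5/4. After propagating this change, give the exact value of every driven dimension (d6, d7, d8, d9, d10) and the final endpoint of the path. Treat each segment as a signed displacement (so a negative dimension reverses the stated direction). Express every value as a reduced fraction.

d6 = 55
d7 = 57/5
d8 = -49/5
d9 = 163/20
d10 = 589/60
endpoint = (-6271/60, -4477/60)

Apply edit: d2 := 5/4
  d6 = d1*5 = 55
  d7 = d1 + d4 = 57/5
  d8 = d5 - d3*2 = -49/5
  d9 = d1 - d7/4 = 163/20
  d10 = d7 + d2/3 - 2 = 589/60
Walk from origin (0, 0):
  seg 1: down by d10 = 589/60 → (0, -589/60)
  seg 2: left by d7 = 57/5 → (-57/5, -589/60)
  seg 3: down by d6 = 55 → (-57/5, -3889/60)
  seg 4: left by d3 = 6 → (-87/5, -3889/60)
  seg 5: left by d9 = 163/20 → (-511/20, -3889/60)
  seg 6: left by d6 = 55 → (-1611/20, -3889/60)
  seg 7: up by d8 = -49/5 → (-1611/20, -4477/60)
  seg 8: left by d9 = 163/20 → (-887/10, -4477/60)
  seg 9: left by d10 = 589/60 → (-5911/60, -4477/60)
  seg 10: left by d3 = 6 → (-6271/60, -4477/60)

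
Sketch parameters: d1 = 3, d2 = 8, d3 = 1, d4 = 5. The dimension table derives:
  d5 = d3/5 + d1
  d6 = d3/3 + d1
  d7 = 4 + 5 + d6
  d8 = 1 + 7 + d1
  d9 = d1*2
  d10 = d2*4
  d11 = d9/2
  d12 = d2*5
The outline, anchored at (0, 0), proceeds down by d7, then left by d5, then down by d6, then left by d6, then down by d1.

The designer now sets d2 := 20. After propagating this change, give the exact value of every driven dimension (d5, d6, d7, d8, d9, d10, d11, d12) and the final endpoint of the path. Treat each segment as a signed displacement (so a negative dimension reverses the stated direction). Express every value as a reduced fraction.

d5 = 16/5
d6 = 10/3
d7 = 37/3
d8 = 11
d9 = 6
d10 = 80
d11 = 3
d12 = 100
endpoint = (-98/15, -56/3)

Apply edit: d2 := 20
  d5 = d3/5 + d1 = 16/5
  d6 = d3/3 + d1 = 10/3
  d7 = 4 + 5 + d6 = 37/3
  d8 = 1 + 7 + d1 = 11
  d9 = d1*2 = 6
  d10 = d2*4 = 80
  d11 = d9/2 = 3
  d12 = d2*5 = 100
Walk from origin (0, 0):
  seg 1: down by d7 = 37/3 → (0, -37/3)
  seg 2: left by d5 = 16/5 → (-16/5, -37/3)
  seg 3: down by d6 = 10/3 → (-16/5, -47/3)
  seg 4: left by d6 = 10/3 → (-98/15, -47/3)
  seg 5: down by d1 = 3 → (-98/15, -56/3)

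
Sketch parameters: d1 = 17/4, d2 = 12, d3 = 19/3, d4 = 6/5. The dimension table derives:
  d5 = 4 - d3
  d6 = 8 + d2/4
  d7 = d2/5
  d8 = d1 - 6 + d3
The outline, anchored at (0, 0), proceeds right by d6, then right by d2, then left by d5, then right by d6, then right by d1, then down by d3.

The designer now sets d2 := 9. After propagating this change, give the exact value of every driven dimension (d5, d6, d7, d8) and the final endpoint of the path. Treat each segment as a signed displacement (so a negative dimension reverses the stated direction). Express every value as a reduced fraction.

d5 = -7/3
d6 = 41/4
d7 = 9/5
d8 = 55/12
endpoint = (433/12, -19/3)

Apply edit: d2 := 9
  d5 = 4 - d3 = -7/3
  d6 = 8 + d2/4 = 41/4
  d7 = d2/5 = 9/5
  d8 = d1 - 6 + d3 = 55/12
Walk from origin (0, 0):
  seg 1: right by d6 = 41/4 → (41/4, 0)
  seg 2: right by d2 = 9 → (77/4, 0)
  seg 3: left by d5 = -7/3 → (259/12, 0)
  seg 4: right by d6 = 41/4 → (191/6, 0)
  seg 5: right by d1 = 17/4 → (433/12, 0)
  seg 6: down by d3 = 19/3 → (433/12, -19/3)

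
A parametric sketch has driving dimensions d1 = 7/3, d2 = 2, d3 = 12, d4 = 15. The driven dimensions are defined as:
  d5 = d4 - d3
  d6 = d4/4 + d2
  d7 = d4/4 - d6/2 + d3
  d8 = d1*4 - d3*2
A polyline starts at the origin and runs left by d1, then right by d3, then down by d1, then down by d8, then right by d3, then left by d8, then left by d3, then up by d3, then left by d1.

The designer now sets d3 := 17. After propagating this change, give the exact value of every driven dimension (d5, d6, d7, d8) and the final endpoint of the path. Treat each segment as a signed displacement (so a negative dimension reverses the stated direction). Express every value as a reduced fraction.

Apply edit: d3 := 17
  d5 = d4 - d3 = -2
  d6 = d4/4 + d2 = 23/4
  d7 = d4/4 - d6/2 + d3 = 143/8
  d8 = d1*4 - d3*2 = -74/3
Walk from origin (0, 0):
  seg 1: left by d1 = 7/3 → (-7/3, 0)
  seg 2: right by d3 = 17 → (44/3, 0)
  seg 3: down by d1 = 7/3 → (44/3, -7/3)
  seg 4: down by d8 = -74/3 → (44/3, 67/3)
  seg 5: right by d3 = 17 → (95/3, 67/3)
  seg 6: left by d8 = -74/3 → (169/3, 67/3)
  seg 7: left by d3 = 17 → (118/3, 67/3)
  seg 8: up by d3 = 17 → (118/3, 118/3)
  seg 9: left by d1 = 7/3 → (37, 118/3)

d5 = -2
d6 = 23/4
d7 = 143/8
d8 = -74/3
endpoint = (37, 118/3)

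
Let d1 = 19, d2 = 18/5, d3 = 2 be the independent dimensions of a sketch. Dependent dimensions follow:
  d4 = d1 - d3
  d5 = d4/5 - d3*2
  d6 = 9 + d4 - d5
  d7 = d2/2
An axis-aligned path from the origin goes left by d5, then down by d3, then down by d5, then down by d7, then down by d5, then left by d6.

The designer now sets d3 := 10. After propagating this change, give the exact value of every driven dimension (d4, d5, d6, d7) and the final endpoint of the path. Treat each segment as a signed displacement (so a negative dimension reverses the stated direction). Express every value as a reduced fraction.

d4 = 9
d5 = -91/5
d6 = 181/5
d7 = 9/5
endpoint = (-18, 123/5)

Apply edit: d3 := 10
  d4 = d1 - d3 = 9
  d5 = d4/5 - d3*2 = -91/5
  d6 = 9 + d4 - d5 = 181/5
  d7 = d2/2 = 9/5
Walk from origin (0, 0):
  seg 1: left by d5 = -91/5 → (91/5, 0)
  seg 2: down by d3 = 10 → (91/5, -10)
  seg 3: down by d5 = -91/5 → (91/5, 41/5)
  seg 4: down by d7 = 9/5 → (91/5, 32/5)
  seg 5: down by d5 = -91/5 → (91/5, 123/5)
  seg 6: left by d6 = 181/5 → (-18, 123/5)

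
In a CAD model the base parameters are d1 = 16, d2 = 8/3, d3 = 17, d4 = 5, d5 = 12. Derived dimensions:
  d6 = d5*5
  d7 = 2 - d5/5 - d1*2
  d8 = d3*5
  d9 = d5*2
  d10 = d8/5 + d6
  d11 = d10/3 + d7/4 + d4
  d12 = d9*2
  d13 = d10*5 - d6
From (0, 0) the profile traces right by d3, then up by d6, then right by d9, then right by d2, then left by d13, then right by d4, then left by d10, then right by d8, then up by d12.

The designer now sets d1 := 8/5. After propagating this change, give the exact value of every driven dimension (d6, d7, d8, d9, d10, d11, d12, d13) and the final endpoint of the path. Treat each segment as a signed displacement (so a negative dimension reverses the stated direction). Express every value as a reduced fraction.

d6 = 60
d7 = -18/5
d8 = 85
d9 = 24
d10 = 77
d11 = 893/30
d12 = 48
d13 = 325
endpoint = (-805/3, 108)

Apply edit: d1 := 8/5
  d6 = d5*5 = 60
  d7 = 2 - d5/5 - d1*2 = -18/5
  d8 = d3*5 = 85
  d9 = d5*2 = 24
  d10 = d8/5 + d6 = 77
  d11 = d10/3 + d7/4 + d4 = 893/30
  d12 = d9*2 = 48
  d13 = d10*5 - d6 = 325
Walk from origin (0, 0):
  seg 1: right by d3 = 17 → (17, 0)
  seg 2: up by d6 = 60 → (17, 60)
  seg 3: right by d9 = 24 → (41, 60)
  seg 4: right by d2 = 8/3 → (131/3, 60)
  seg 5: left by d13 = 325 → (-844/3, 60)
  seg 6: right by d4 = 5 → (-829/3, 60)
  seg 7: left by d10 = 77 → (-1060/3, 60)
  seg 8: right by d8 = 85 → (-805/3, 60)
  seg 9: up by d12 = 48 → (-805/3, 108)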